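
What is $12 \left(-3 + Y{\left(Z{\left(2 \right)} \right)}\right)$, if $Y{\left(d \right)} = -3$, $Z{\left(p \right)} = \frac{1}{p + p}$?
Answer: $-72$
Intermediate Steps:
$Z{\left(p \right)} = \frac{1}{2 p}$
$12 \left(-3 + Y{\left(Z{\left(2 \right)} \right)}\right) = 12 \left(-3 - 3\right) = 12 \left(-6\right) = -72$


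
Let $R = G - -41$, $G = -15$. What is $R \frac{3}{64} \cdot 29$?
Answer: $\frac{1131}{32} \approx 35.344$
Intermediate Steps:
$R = 26$ ($R = -15 - -41 = -15 + 41 = 26$)
$R \frac{3}{64} \cdot 29 = 26 \cdot \frac{3}{64} \cdot 29 = \frac{39}{32} \cdot 29 = \frac{1131}{32}$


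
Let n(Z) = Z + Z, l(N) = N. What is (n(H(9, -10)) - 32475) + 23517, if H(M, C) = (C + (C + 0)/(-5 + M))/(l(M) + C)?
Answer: -8933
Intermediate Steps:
H(M, C) = (C + C/(-5 + M))/(C + M) (H(M, C) = (C + (C + 0)/(-5 + M))/(M + C) = (C + C/(-5 + M))/(C + M))
n(Z) = 2*Z
(n(H(9, -10)) - 32475) + 23517 = (2*(-10*(-4 + 9)/(9**2 - 5*(-10) - 5*9 - 10*9)) - 32475) + 23517 = (2*(-10*5/(81 + 50 - 45 - 90)) - 32475) + 23517 = (2*(-10*5/(-4)) - 32475) + 23517 = (2*(-10*(-1/4)*5) - 32475) + 23517 = (2*(25/2) - 32475) + 23517 = (25 - 32475) + 23517 = -32450 + 23517 = -8933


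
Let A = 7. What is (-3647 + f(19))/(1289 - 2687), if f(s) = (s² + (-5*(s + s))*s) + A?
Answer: 6889/1398 ≈ 4.9278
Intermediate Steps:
f(s) = 7 - 9*s² (f(s) = (s² + (-5*(s + s))*s) + 7 = (s² + (-10*s)*s) + 7 = (s² - 10*s²) + 7 = -9*s² + 7 = 7 - 9*s²)
(-3647 + f(19))/(1289 - 2687) = (-3647 + (7 - 9*19²))/(1289 - 2687) = (-3647 + (7 - 9*361))/(-1398) = (-3647 + (7 - 3249))*(-1/1398) = (-3647 - 3242)*(-1/1398) = -6889*(-1/1398) = 6889/1398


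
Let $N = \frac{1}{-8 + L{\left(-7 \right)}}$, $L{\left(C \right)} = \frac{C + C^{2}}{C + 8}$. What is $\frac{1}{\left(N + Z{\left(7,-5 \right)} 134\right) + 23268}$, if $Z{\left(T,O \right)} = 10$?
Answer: $\frac{34}{836673} \approx 4.0637 \cdot 10^{-5}$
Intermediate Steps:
$L{\left(C \right)} = \frac{C + C^{2}}{8 + C}$
$N = \frac{1}{34}$ ($N = \frac{1}{-8 - \frac{7 \left(1 - 7\right)}{8 - 7}} = \frac{1}{-8 - 7 \cdot 1^{-1} \left(-6\right)} = \frac{1}{-8 - 7 \left(-6\right)} = \frac{1}{-8 + 42} = \frac{1}{34} \approx 0.029412$)
$\frac{1}{\left(N + Z{\left(7,-5 \right)} 134\right) + 23268} = \frac{1}{\left(\frac{1}{34} + 10 \cdot 134\right) + 23268} = \frac{1}{\left(\frac{1}{34} + 1340\right) + 23268} = \frac{1}{\frac{45561}{34} + 23268} = \frac{1}{\frac{836673}{34}} = \frac{34}{836673}$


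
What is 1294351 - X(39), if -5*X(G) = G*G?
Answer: 6473276/5 ≈ 1.2947e+6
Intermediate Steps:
X(G) = -G**2/5 (X(G) = -G*G/5 = -G**2/5)
1294351 - X(39) = 1294351 - (-1)*39**2/5 = 1294351 - (-1)*1521/5 = 1294351 - 1*(-1521/5) = 1294351 + 1521/5 = 6473276/5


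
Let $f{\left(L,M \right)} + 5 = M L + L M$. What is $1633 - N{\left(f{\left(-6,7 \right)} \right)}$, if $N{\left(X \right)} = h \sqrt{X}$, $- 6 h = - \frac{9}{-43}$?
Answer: $1633 + \frac{3 i \sqrt{89}}{86} \approx 1633.0 + 0.32909 i$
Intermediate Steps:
$h = - \frac{3}{86}$ ($h = - \frac{\left(-9\right) \frac{1}{-43}}{6} = - \frac{\left(-9\right) \left(- \frac{1}{43}\right)}{6} = \left(- \frac{1}{6}\right) \frac{9}{43} = - \frac{3}{86} \approx -0.034884$)
$f{\left(L,M \right)} = -5 + 2 L M$ ($f{\left(L,M \right)} = -5 + \left(M L + L M\right) = -5 + \left(L M + L M\right) = -5 + 2 L M$)
$N{\left(X \right)} = - \frac{3 \sqrt{X}}{86}$
$1633 - N{\left(f{\left(-6,7 \right)} \right)} = 1633 - - \frac{3 \sqrt{-5 + 2 \left(-6\right) 7}}{86} = 1633 - - \frac{3 \sqrt{-5 - 84}}{86} = 1633 - - \frac{3 \sqrt{-89}}{86} = 1633 - - \frac{3 i \sqrt{89}}{86} = 1633 + \frac{3 i \sqrt{89}}{86}$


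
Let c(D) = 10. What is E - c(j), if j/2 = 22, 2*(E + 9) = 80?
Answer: 21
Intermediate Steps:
E = 31 (E = -9 + (½)*80 = -9 + 40 = 31)
j = 44 (j = 2*22 = 44)
E - c(j) = 31 - 1*10 = 31 - 10 = 21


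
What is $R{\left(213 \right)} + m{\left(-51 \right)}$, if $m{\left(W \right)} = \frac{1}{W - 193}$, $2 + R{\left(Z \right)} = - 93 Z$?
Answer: $- \frac{4833885}{244} \approx -19811.0$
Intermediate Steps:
$R{\left(Z \right)} = -2 - 93 Z$
$m{\left(W \right)} = \frac{1}{-193 + W}$
$R{\left(213 \right)} + m{\left(-51 \right)} = \left(-2 - 19809\right) + \frac{1}{-193 - 51} = \left(-2 - 19809\right) + \frac{1}{-244} = -19811 - \frac{1}{244} = - \frac{4833885}{244}$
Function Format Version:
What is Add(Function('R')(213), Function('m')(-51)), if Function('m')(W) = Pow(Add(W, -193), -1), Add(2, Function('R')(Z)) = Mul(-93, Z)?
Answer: Rational(-4833885, 244) ≈ -19811.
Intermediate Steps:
Function('R')(Z) = Add(-2, Mul(-93, Z))
Function('m')(W) = Pow(Add(-193, W), -1)
Add(Function('R')(213), Function('m')(-51)) = Add(Add(-2, Mul(-93, 213)), Pow(Add(-193, -51), -1)) = Add(Add(-2, -19809), Pow(-244, -1)) = Add(-19811, Rational(-1, 244)) = Rational(-4833885, 244)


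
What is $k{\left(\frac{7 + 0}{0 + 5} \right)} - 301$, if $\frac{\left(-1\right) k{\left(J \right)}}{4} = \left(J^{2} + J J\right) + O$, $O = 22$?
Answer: $- \frac{10117}{25} \approx -404.68$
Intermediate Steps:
$k{\left(J \right)} = -88 - 8 J^{2}$ ($k{\left(J \right)} = - 4 \left(\left(J^{2} + J J\right) + 22\right) = - 4 \left(\left(J^{2} + J^{2}\right) + 22\right) = - 4 \left(2 J^{2} + 22\right) = - 4 \left(22 + 2 J^{2}\right) = -88 - 8 J^{2}$)
$k{\left(\frac{7 + 0}{0 + 5} \right)} - 301 = \left(-88 - 8 \left(\frac{7 + 0}{0 + 5}\right)^{2}\right) - 301 = \left(-88 - 8 \left(\frac{7}{5}\right)^{2}\right) - 301 = \left(-88 - \frac{392}{25}\right) - 301 = - \frac{2592}{25} - 301 = - \frac{10117}{25}$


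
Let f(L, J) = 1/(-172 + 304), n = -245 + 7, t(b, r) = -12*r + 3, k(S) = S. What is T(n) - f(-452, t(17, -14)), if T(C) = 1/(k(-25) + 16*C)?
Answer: -3965/505956 ≈ -0.0078367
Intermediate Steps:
t(b, r) = 3 - 12*r
n = -238
f(L, J) = 1/132
T(C) = 1/(-25 + 16*C)
T(n) - f(-452, t(17, -14)) = 1/(-25 + 16*(-238)) - 1*1/132 = 1/(-25 - 3808) - 1/132 = 1/(-3833) - 1/132 = -1/3833 - 1/132 = -3965/505956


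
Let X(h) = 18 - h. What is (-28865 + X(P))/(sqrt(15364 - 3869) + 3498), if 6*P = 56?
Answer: -9176314/1111319 + 86569*sqrt(95)/3333957 ≈ -8.0041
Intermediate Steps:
P = 28/3 (P = (1/6)*56 = 28/3 ≈ 9.3333)
(-28865 + X(P))/(sqrt(15364 - 3869) + 3498) = (-28865 + (18 - 1*28/3))/(sqrt(15364 - 3869) + 3498) = (-28865 + (18 - 28/3))/(sqrt(11495) + 3498) = (-28865 + 26/3)/(11*sqrt(95) + 3498) = -86569/(3*(3498 + 11*sqrt(95)))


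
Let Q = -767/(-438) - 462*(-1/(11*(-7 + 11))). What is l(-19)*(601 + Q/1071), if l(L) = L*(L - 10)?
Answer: 77672614232/234549 ≈ 3.3116e+5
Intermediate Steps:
l(L) = L*(-10 + L)
Q = 2683/219 (Q = -767*(-1/438) - 462/((-11*4)) = 767/438 - 462/(-44) = 767/438 - 462*(-1/44) = 767/438 + 21/2 = 2683/219 ≈ 12.251)
l(-19)*(601 + Q/1071) = (-19*(-10 - 19))*(601 + (2683/219)/1071) = (-19*(-29))*(601 + (2683/219)*(1/1071)) = 551*(601 + 2683/234549) = 551*(140966632/234549) = 77672614232/234549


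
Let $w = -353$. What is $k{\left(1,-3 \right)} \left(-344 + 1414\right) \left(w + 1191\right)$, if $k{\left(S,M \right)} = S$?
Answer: $896660$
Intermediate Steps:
$k{\left(1,-3 \right)} \left(-344 + 1414\right) \left(w + 1191\right) = 1 \left(-344 + 1414\right) \left(-353 + 1191\right) = 1 \cdot 1070 \cdot 838 = 1 \cdot 896660 = 896660$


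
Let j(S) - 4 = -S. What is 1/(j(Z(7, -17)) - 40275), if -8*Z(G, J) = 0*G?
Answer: -1/40271 ≈ -2.4832e-5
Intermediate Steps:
Z(G, J) = 0 (Z(G, J) = -0*G = -⅛*0 = 0)
j(S) = 4 - S
1/(j(Z(7, -17)) - 40275) = 1/((4 - 1*0) - 40275) = 1/((4 + 0) - 40275) = 1/(4 - 40275) = 1/(-40271) = -1/40271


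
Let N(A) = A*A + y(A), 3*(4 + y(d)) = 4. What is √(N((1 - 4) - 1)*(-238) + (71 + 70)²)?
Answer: √150369/3 ≈ 129.26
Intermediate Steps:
y(d) = -8/3 (y(d) = -4 + (⅓)*4 = -4 + 4/3 = -8/3)
N(A) = -8/3 + A² (N(A) = A*A - 8/3 = A² - 8/3 = -8/3 + A²)
√(N((1 - 4) - 1)*(-238) + (71 + 70)²) = √((-8/3 + ((1 - 4) - 1)²)*(-238) + (71 + 70)²) = √((-8/3 + (-3 - 1)²)*(-238) + 141²) = √((-8/3 + (-4)²)*(-238) + 19881) = √((-8/3 + 16)*(-238) + 19881) = √((40/3)*(-238) + 19881) = √(-9520/3 + 19881) = √(50123/3) = √150369/3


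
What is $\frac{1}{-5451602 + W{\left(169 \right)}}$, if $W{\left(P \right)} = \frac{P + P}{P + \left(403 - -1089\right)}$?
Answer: $- \frac{1661}{9055110584} \approx -1.8343 \cdot 10^{-7}$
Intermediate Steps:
$W{\left(P \right)} = \frac{2 P}{1492 + P}$ ($W{\left(P \right)} = \frac{2 P}{P + \left(403 + 1089\right)} = \frac{2 P}{P + 1492} = \frac{2 P}{1492 + P}$)
$\frac{1}{-5451602 + W{\left(169 \right)}} = \frac{1}{-5451602 + 2 \cdot 169 \frac{1}{1492 + 169}} = \frac{1}{-5451602 + 2 \cdot 169 \cdot \frac{1}{1661}} = \frac{1}{-5451602 + \frac{338}{1661}} = \frac{1}{- \frac{9055110584}{1661}} = - \frac{1661}{9055110584}$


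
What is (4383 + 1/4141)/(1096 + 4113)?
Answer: 18150004/21570469 ≈ 0.84143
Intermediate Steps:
(4383 + 1/4141)/(1096 + 4113) = (4383 + 1/4141)/5209 = (18150004/4141)*(1/5209) = 18150004/21570469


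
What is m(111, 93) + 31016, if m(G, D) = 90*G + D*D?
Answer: 49655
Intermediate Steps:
m(G, D) = D² + 90*G (m(G, D) = 90*G + D² = D² + 90*G)
m(111, 93) + 31016 = (93² + 90*111) + 31016 = (8649 + 9990) + 31016 = 18639 + 31016 = 49655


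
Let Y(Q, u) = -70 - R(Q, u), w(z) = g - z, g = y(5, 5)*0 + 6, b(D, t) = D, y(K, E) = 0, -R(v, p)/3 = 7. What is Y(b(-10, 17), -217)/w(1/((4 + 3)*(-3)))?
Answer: -1029/127 ≈ -8.1024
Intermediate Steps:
R(v, p) = -21 (R(v, p) = -3*7 = -21)
g = 6 (g = 0*0 + 6 = 0 + 6 = 6)
w(z) = 6 - z
Y(Q, u) = -49 (Y(Q, u) = -70 - 1*(-21) = -70 + 21 = -49)
Y(b(-10, 17), -217)/w(1/((4 + 3)*(-3))) = -49/(6 - 1/((4 + 3)*(-3))) = -49/(6 - 1/(7*(-3))) = -49/(6 - 1/(-21)) = -49/(6 - 1*(-1/21)) = -49/(6 + 1/21) = -49/127/21 = -49*21/127 = -1029/127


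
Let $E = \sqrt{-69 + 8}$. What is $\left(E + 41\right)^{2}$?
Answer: $\left(41 + i \sqrt{61}\right)^{2} \approx 1620.0 + 640.44 i$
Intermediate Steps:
$E = i \sqrt{61}$ ($E = \sqrt{-61} = i \sqrt{61} \approx 7.8102 i$)
$\left(E + 41\right)^{2} = \left(i \sqrt{61} + 41\right)^{2} = \left(41 + i \sqrt{61}\right)^{2}$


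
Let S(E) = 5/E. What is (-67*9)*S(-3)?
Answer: 1005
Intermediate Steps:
(-67*9)*S(-3) = (-67*9)*(5/(-3)) = -3015*(-1)/3 = -603*(-5/3) = 1005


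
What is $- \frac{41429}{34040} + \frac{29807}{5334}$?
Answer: $\frac{396823997}{90784680} \approx 4.371$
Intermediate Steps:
$- \frac{41429}{34040} + \frac{29807}{5334} = \frac{396823997}{90784680}$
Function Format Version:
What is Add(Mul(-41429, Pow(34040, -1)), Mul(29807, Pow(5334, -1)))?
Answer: Rational(396823997, 90784680) ≈ 4.3710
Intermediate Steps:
Add(Mul(-41429, Pow(34040, -1)), Mul(29807, Pow(5334, -1))) = Add(Mul(-41429, Rational(1, 34040)), Mul(29807, Rational(1, 5334))) = Add(Rational(-41429, 34040), Rational(29807, 5334)) = Rational(396823997, 90784680)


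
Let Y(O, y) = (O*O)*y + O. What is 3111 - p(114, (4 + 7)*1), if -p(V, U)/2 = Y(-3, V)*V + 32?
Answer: 236419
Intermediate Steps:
Y(O, y) = O + y*O² (Y(O, y) = O²*y + O = y*O² + O = O + y*O²)
p(V, U) = -64 - 2*V*(-3 + 9*V) (p(V, U) = -2*((-3*(1 - 3*V))*V + 32) = -2*((-3 + 9*V)*V + 32) = -2*(V*(-3 + 9*V) + 32) = -2*(32 + V*(-3 + 9*V)) = -64 - 2*V*(-3 + 9*V))
3111 - p(114, (4 + 7)*1) = 3111 - (-64 - 18*114² + 6*114) = 3111 - (-64 - 18*12996 + 684) = 3111 - (-64 - 233928 + 684) = 3111 - 1*(-233308) = 3111 + 233308 = 236419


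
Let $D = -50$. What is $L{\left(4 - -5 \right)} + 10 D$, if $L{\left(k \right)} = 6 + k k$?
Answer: $-413$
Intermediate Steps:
$L{\left(k \right)} = 6 + k^{2}$
$L{\left(4 - -5 \right)} + 10 D = \left(6 + \left(4 - -5\right)^{2}\right) + 10 \left(-50\right) = \left(6 + \left(4 + 5\right)^{2}\right) - 500 = \left(6 + 9^{2}\right) - 500 = \left(6 + 81\right) - 500 = 87 - 500 = -413$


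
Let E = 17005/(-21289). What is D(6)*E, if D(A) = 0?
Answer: 0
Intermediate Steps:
E = -17005/21289 (E = 17005*(-1/21289) = -17005/21289 ≈ -0.79877)
D(6)*E = 0*(-17005/21289) = 0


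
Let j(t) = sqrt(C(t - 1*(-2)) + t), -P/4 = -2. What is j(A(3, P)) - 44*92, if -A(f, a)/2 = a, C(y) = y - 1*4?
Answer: -4048 + I*sqrt(34) ≈ -4048.0 + 5.831*I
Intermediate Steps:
P = 8 (P = -4*(-2) = 8)
C(y) = -4 + y (C(y) = y - 4 = -4 + y)
A(f, a) = -2*a
j(t) = sqrt(-2 + 2*t) (j(t) = sqrt((-4 + (t - 1*(-2))) + t) = sqrt((-4 + (t + 2)) + t) = sqrt((-4 + (2 + t)) + t) = sqrt((-2 + t) + t) = sqrt(-2 + 2*t))
j(A(3, P)) - 44*92 = sqrt(-2 + 2*(-2*8)) - 44*92 = sqrt(-2 + 2*(-16)) - 4048 = sqrt(-2 - 32) - 4048 = sqrt(-34) - 4048 = I*sqrt(34) - 4048 = -4048 + I*sqrt(34)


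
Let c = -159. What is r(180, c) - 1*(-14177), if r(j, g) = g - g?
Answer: 14177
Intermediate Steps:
r(j, g) = 0
r(180, c) - 1*(-14177) = 0 - 1*(-14177) = 0 + 14177 = 14177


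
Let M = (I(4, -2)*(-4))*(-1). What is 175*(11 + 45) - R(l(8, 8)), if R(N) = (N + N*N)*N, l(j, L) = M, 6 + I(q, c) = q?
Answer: 10248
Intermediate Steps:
I(q, c) = -6 + q
M = -8 (M = ((-6 + 4)*(-4))*(-1) = -2*(-4)*(-1) = 8*(-1) = -8)
l(j, L) = -8
R(N) = N*(N + N²) (R(N) = (N + N²)*N = N*(N + N²))
175*(11 + 45) - R(l(8, 8)) = 175*(11 + 45) - (-8)²*(1 - 8) = 175*56 - 64*(-7) = 9800 - 1*(-448) = 9800 + 448 = 10248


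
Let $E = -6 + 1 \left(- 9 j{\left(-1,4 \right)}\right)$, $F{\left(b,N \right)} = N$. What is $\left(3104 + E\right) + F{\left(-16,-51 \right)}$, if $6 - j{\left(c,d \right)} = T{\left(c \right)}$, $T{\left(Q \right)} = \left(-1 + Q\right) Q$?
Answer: $3011$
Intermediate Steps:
$T{\left(Q \right)} = Q \left(-1 + Q\right)$
$j{\left(c,d \right)} = 6 - c \left(-1 + c\right)$
$E = -42$ ($E = -6 + 1 \left(- 9 \left(6 - - (-1 - 1)\right)\right) = -6 + 1 \left(- 9 \left(6 - \left(-1\right) \left(-2\right)\right)\right) = -6 + 1 \left(- 9 \left(6 - 2\right)\right) = -6 + 1 \left(\left(-9\right) 4\right) = -6 + 1 \left(-36\right) = -6 - 36 = -42$)
$\left(3104 + E\right) + F{\left(-16,-51 \right)} = \left(3104 - 42\right) - 51 = 3062 - 51 = 3011$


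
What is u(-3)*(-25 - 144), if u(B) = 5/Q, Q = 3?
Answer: -845/3 ≈ -281.67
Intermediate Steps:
u(B) = 5/3
u(-3)*(-25 - 144) = 5*(-25 - 144)/3 = (5/3)*(-169) = -845/3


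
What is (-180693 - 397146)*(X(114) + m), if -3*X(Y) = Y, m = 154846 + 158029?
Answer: -180769419243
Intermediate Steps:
m = 312875
X(Y) = -Y/3
(-180693 - 397146)*(X(114) + m) = (-180693 - 397146)*(-⅓*114 + 312875) = -577839*(-38 + 312875) = -577839*312837 = -180769419243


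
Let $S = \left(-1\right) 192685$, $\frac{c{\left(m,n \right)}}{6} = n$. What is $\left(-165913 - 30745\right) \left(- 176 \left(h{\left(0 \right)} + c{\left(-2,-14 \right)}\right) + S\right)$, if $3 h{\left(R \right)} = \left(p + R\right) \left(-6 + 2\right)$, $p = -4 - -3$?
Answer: $\frac{105095411806}{3} \approx 3.5032 \cdot 10^{10}$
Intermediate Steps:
$p = -1$ ($p = -4 + 3 = -1$)
$c{\left(m,n \right)} = 6 n$
$S = -192685$
$h{\left(R \right)} = \frac{4}{3} - \frac{4 R}{3}$ ($h{\left(R \right)} = \frac{\left(-1 + R\right) \left(-6 + 2\right)}{3} = \frac{\left(-1 + R\right) \left(-4\right)}{3} = \frac{4 - 4 R}{3} = \frac{4}{3} - \frac{4 R}{3}$)
$\left(-165913 - 30745\right) \left(- 176 \left(h{\left(0 \right)} + c{\left(-2,-14 \right)}\right) + S\right) = \left(-165913 - 30745\right) \left(- 176 \left(\left(\frac{4}{3} - 0\right) + 6 \left(-14\right)\right) - 192685\right) = - 196658 \left(- 176 \left(\left(\frac{4}{3} + 0\right) - 84\right) - 192685\right) = - 196658 \left(- 176 \left(\frac{4}{3} - 84\right) - 192685\right) = - 196658 \left(\left(-176\right) \left(- \frac{248}{3}\right) - 192685\right) = - 196658 \left(\frac{43648}{3} - 192685\right) = \left(-196658\right) \left(- \frac{534407}{3}\right) = \frac{105095411806}{3}$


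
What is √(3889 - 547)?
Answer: √3342 ≈ 57.810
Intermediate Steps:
√(3889 - 547) = √3342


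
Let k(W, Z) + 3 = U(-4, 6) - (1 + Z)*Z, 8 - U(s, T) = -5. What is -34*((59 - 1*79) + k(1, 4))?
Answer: 1020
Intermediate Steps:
U(s, T) = 13 (U(s, T) = 8 - 1*(-5) = 8 + 5 = 13)
k(W, Z) = 10 - Z*(1 + Z) (k(W, Z) = -3 + (13 - (1 + Z)*Z) = -3 + (13 - Z*(1 + Z)) = 10 - Z*(1 + Z))
-34*((59 - 1*79) + k(1, 4)) = -34*((59 - 1*79) + (10 - 1*4 - 1*4**2)) = -34*((59 - 79) + (10 - 4 - 1*16)) = -34*(-20 + (10 - 4 - 16)) = -34*(-20 - 10) = -34*(-30) = 1020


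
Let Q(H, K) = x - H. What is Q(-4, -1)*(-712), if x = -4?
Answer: 0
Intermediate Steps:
Q(H, K) = -4 - H
Q(-4, -1)*(-712) = (-4 - 1*(-4))*(-712) = (-4 + 4)*(-712) = 0*(-712) = 0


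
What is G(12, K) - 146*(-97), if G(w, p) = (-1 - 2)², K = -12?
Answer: 14171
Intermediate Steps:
G(w, p) = 9 (G(w, p) = (-3)² = 9)
G(12, K) - 146*(-97) = 9 - 146*(-97) = 9 + 14162 = 14171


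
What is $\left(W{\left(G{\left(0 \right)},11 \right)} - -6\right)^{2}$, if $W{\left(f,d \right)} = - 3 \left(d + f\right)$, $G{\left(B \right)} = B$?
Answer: $729$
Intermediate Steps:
$W{\left(f,d \right)} = - 3 d - 3 f$
$\left(W{\left(G{\left(0 \right)},11 \right)} - -6\right)^{2} = \left(\left(\left(-3\right) 11 - 0\right) - -6\right)^{2} = \left(\left(-33 + 0\right) + 6\right)^{2} = \left(-33 + 6\right)^{2} = \left(-27\right)^{2} = 729$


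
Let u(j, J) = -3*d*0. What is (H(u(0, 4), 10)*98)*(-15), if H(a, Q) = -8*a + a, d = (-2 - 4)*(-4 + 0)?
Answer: 0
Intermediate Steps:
d = 24 (d = -6*(-4) = 24)
u(j, J) = 0 (u(j, J) = -3*24*0 = -72*0 = 0)
H(a, Q) = -7*a
(H(u(0, 4), 10)*98)*(-15) = (-7*0*98)*(-15) = (0*98)*(-15) = 0*(-15) = 0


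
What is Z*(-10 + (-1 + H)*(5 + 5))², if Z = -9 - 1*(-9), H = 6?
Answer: 0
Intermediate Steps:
Z = 0 (Z = -9 + 9 = 0)
Z*(-10 + (-1 + H)*(5 + 5))² = 0*(-10 + (-1 + 6)*(5 + 5))² = 0*(-10 + 5*10)² = 0*(-10 + 50)² = 0*40² = 0*1600 = 0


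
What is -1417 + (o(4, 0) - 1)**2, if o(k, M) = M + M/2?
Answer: -1416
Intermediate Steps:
o(k, M) = 3*M/2 (o(k, M) = M + M*(1/2) = M + M/2 = 3*M/2)
-1417 + (o(4, 0) - 1)**2 = -1417 + ((3/2)*0 - 1)**2 = -1417 + (0 - 1)**2 = -1417 + (-1)**2 = -1417 + 1 = -1416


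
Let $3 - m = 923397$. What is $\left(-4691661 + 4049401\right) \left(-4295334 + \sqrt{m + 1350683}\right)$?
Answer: $2758721214840 - 642260 \sqrt{427289} \approx 2.7583 \cdot 10^{12}$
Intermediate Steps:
$m = -923394$ ($m = 3 - 923397 = -923394$)
$\left(-4691661 + 4049401\right) \left(-4295334 + \sqrt{m + 1350683}\right) = \left(-4691661 + 4049401\right) \left(-4295334 + \sqrt{-923394 + 1350683}\right) = - 642260 \left(-4295334 + \sqrt{427289}\right) = 2758721214840 - 642260 \sqrt{427289}$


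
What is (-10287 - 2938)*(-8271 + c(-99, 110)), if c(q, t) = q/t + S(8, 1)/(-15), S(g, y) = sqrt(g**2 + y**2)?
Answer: 218791755/2 + 2645*sqrt(65)/3 ≈ 1.0940e+8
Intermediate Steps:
c(q, t) = -sqrt(65)/15 + q/t (c(q, t) = q/t + sqrt(8**2 + 1**2)/(-15) = q/t + sqrt(64 + 1)*(-1/15) = q/t + sqrt(65)*(-1/15) = q/t - sqrt(65)/15 = -sqrt(65)/15 + q/t)
(-10287 - 2938)*(-8271 + c(-99, 110)) = (-10287 - 2938)*(-8271 + (-sqrt(65)/15 - 99/110)) = -13225*(-8271 + (-sqrt(65)/15 - 99*1/110)) = -13225*(-8271 + (-sqrt(65)/15 - 9/10)) = -13225*(-8271 + (-9/10 - sqrt(65)/15)) = -13225*(-82719/10 - sqrt(65)/15) = 218791755/2 + 2645*sqrt(65)/3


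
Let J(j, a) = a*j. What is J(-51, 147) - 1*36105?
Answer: -43602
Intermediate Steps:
J(-51, 147) - 1*36105 = 147*(-51) - 1*36105 = -7497 - 36105 = -43602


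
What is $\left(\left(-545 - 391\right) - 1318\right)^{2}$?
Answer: $5080516$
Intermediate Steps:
$\left(\left(-545 - 391\right) - 1318\right)^{2} = \left(-936 - 1318\right)^{2} = \left(-2254\right)^{2} = 5080516$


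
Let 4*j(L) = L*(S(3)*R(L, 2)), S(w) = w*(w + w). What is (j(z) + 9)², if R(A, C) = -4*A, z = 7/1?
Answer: 762129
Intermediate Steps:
z = 7 (z = 7*1 = 7)
S(w) = 2*w² (S(w) = w*(2*w) = 2*w²)
j(L) = -18*L² (j(L) = (L*((2*3²)*(-4*L)))/4 = (L*((2*9)*(-4*L)))/4 = (L*(18*(-4*L)))/4 = (L*(-72*L))/4 = (-72*L²)/4 = -18*L²)
(j(z) + 9)² = (-18*7² + 9)² = (-18*49 + 9)² = (-882 + 9)² = (-873)² = 762129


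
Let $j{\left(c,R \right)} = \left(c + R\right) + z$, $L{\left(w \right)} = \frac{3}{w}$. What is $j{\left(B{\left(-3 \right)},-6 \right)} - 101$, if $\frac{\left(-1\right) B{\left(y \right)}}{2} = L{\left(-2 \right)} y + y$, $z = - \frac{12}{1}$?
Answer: $-122$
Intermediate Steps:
$z = -12$ ($z = \left(-12\right) 1 = -12$)
$B{\left(y \right)} = y$ ($B{\left(y \right)} = - 2 \left(\frac{3}{-2} y + y\right) = - 2 \left(3 \left(- \frac{1}{2}\right) y + y\right) = - 2 \left(- \frac{3 y}{2} + y\right) = - 2 \left(- \frac{y}{2}\right) = y$)
$j{\left(c,R \right)} = -12 + R + c$ ($j{\left(c,R \right)} = \left(c + R\right) - 12 = \left(R + c\right) - 12 = -12 + R + c$)
$j{\left(B{\left(-3 \right)},-6 \right)} - 101 = \left(-12 - 6 - 3\right) - 101 = -21 - 101 = -122$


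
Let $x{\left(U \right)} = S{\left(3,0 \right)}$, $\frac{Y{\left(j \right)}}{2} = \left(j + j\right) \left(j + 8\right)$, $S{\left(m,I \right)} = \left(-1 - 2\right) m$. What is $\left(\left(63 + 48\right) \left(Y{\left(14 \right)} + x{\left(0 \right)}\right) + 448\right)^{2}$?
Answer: $18550712401$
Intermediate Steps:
$S{\left(m,I \right)} = - 3 m$
$Y{\left(j \right)} = 4 j \left(8 + j\right)$ ($Y{\left(j \right)} = 2 \left(j + j\right) \left(j + 8\right) = 2 \cdot 2 j \left(8 + j\right) = 4 j \left(8 + j\right)$)
$x{\left(U \right)} = -9$ ($x{\left(U \right)} = \left(-3\right) 3 = -9$)
$\left(\left(63 + 48\right) \left(Y{\left(14 \right)} + x{\left(0 \right)}\right) + 448\right)^{2} = \left(\left(63 + 48\right) \left(4 \cdot 14 \left(8 + 14\right) - 9\right) + 448\right)^{2} = \left(111 \left(4 \cdot 14 \cdot 22 - 9\right) + 448\right)^{2} = \left(111 \left(1232 - 9\right) + 448\right)^{2} = \left(111 \cdot 1223 + 448\right)^{2} = \left(135753 + 448\right)^{2} = 136201^{2} = 18550712401$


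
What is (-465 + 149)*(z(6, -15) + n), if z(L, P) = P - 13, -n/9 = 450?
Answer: 1288648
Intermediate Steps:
n = -4050 (n = -9*450 = -4050)
z(L, P) = -13 + P
(-465 + 149)*(z(6, -15) + n) = (-465 + 149)*((-13 - 15) - 4050) = -316*(-28 - 4050) = -316*(-4078) = 1288648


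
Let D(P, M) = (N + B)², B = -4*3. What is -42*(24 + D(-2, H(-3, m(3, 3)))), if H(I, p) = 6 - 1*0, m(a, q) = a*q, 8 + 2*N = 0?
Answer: -11760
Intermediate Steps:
N = -4 (N = -4 + (½)*0 = -4 + 0 = -4)
B = -12
H(I, p) = 6 (H(I, p) = 6 + 0 = 6)
D(P, M) = 256 (D(P, M) = (-4 - 12)² = (-16)² = 256)
-42*(24 + D(-2, H(-3, m(3, 3)))) = -42*(24 + 256) = -42*280 = -11760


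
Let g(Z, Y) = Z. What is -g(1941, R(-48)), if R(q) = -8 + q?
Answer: -1941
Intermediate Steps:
-g(1941, R(-48)) = -1*1941 = -1941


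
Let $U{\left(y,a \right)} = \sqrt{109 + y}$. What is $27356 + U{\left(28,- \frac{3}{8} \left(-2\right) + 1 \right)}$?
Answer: $27356 + \sqrt{137} \approx 27368.0$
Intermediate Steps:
$27356 + U{\left(28,- \frac{3}{8} \left(-2\right) + 1 \right)} = 27356 + \sqrt{109 + 28} = 27356 + \sqrt{137}$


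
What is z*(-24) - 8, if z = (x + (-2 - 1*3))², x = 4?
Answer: -32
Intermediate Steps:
z = 1 (z = (4 + (-2 - 1*3))² = (4 + (-2 - 3))² = (4 - 5)² = (-1)² = 1)
z*(-24) - 8 = 1*(-24) - 8 = -24 - 8 = -32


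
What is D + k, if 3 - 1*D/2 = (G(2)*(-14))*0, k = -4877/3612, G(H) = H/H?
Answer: 16795/3612 ≈ 4.6498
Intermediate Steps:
G(H) = 1
k = -4877/3612 (k = -4877*1/3612 = -4877/3612 ≈ -1.3502)
D = 6 (D = 6 - 2*1*(-14)*0 = 6 - (-28)*0 = 6 - 2*0 = 6 + 0 = 6)
D + k = 6 - 4877/3612 = 16795/3612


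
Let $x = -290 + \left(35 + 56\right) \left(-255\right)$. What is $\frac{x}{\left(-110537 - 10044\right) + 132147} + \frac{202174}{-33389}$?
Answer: $- \frac{3122819039}{386177174} \approx -8.0865$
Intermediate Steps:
$x = -23495$ ($x = -290 + 91 \left(-255\right) = -290 - 23205 = -23495$)
$\frac{x}{\left(-110537 - 10044\right) + 132147} + \frac{202174}{-33389} = - \frac{23495}{\left(-110537 - 10044\right) + 132147} + \frac{202174}{-33389} = - \frac{23495}{-120581 + 132147} + 202174 \left(- \frac{1}{33389}\right) = - \frac{23495}{11566} - \frac{202174}{33389} = - \frac{3122819039}{386177174}$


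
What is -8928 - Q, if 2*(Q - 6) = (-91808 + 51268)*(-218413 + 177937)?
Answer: -820457454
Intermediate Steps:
Q = 820448526 (Q = 6 + ((-91808 + 51268)*(-218413 + 177937))/2 = 6 + (-40540*(-40476))/2 = 6 + (½)*1640897040 = 6 + 820448520 = 820448526)
-8928 - Q = -8928 - 1*820448526 = -8928 - 820448526 = -820457454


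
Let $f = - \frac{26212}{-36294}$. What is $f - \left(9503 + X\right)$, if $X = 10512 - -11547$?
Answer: $- \frac{572742508}{18147} \approx -31561.0$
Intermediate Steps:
$X = 22059$ ($X = 10512 + 11547 = 22059$)
$f = \frac{13106}{18147}$ ($f = \left(-26212\right) \left(- \frac{1}{36294}\right) = \frac{13106}{18147} \approx 0.72221$)
$f - \left(9503 + X\right) = \frac{13106}{18147} - 31562 = - \frac{572742508}{18147}$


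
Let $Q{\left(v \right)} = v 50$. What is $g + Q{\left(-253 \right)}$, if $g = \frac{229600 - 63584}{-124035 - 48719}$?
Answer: $- \frac{1092752058}{86377} \approx -12651.0$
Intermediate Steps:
$Q{\left(v \right)} = 50 v$
$g = - \frac{83008}{86377}$ ($g = \frac{166016}{-172754} = 166016 \left(- \frac{1}{172754}\right) = - \frac{83008}{86377} \approx -0.961$)
$g + Q{\left(-253 \right)} = - \frac{83008}{86377} + 50 \left(-253\right) = - \frac{83008}{86377} - 12650 = - \frac{1092752058}{86377}$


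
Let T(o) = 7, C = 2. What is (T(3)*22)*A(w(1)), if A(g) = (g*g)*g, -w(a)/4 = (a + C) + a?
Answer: -630784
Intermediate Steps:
w(a) = -8 - 8*a (w(a) = -4*((a + 2) + a) = -4*((2 + a) + a) = -4*(2 + 2*a) = -8 - 8*a)
A(g) = g**3 (A(g) = g**2*g = g**3)
(T(3)*22)*A(w(1)) = (7*22)*(-8 - 8*1)**3 = 154*(-8 - 8)**3 = 154*(-16)**3 = 154*(-4096) = -630784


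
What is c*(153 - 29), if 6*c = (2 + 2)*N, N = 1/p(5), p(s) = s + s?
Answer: 124/15 ≈ 8.2667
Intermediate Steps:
p(s) = 2*s
N = ⅒ (N = 1/(2*5) = 1/10 = ⅒ ≈ 0.10000)
c = 1/15 (c = ((2 + 2)*(⅒))/6 = (4*(⅒))/6 = (⅙)*(⅖) = 1/15 ≈ 0.066667)
c*(153 - 29) = (153 - 29)/15 = (1/15)*124 = 124/15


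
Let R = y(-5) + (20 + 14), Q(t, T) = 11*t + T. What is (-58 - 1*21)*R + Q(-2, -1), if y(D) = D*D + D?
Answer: -4289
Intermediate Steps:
Q(t, T) = T + 11*t
y(D) = D + D² (y(D) = D² + D = D + D²)
R = 54 (R = -5*(1 - 5) + (20 + 14) = -5*(-4) + 34 = 20 + 34 = 54)
(-58 - 1*21)*R + Q(-2, -1) = (-58 - 1*21)*54 + (-1 + 11*(-2)) = (-58 - 21)*54 + (-1 - 22) = -79*54 - 23 = -4266 - 23 = -4289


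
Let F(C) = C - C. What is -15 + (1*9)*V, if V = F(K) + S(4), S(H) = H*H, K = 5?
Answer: 129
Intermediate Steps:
F(C) = 0
S(H) = H**2
V = 16 (V = 0 + 4**2 = 0 + 16 = 16)
-15 + (1*9)*V = -15 + (1*9)*16 = -15 + 9*16 = -15 + 144 = 129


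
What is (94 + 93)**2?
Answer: 34969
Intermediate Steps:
(94 + 93)**2 = 187**2 = 34969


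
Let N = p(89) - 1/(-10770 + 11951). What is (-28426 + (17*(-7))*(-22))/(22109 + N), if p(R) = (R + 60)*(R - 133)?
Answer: -7619812/4592023 ≈ -1.6594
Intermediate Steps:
p(R) = (-133 + R)*(60 + R) (p(R) = (60 + R)*(-133 + R) = (-133 + R)*(60 + R))
N = -7742637/1181 (N = (-7980 + 89² - 73*89) - 1/(-10770 + 11951) = (-7980 + 7921 - 6497) - 1/1181 = -6556 - 1*1/1181 = -6556 - 1/1181 = -7742637/1181 ≈ -6556.0)
(-28426 + (17*(-7))*(-22))/(22109 + N) = (-28426 + (17*(-7))*(-22))/(22109 - 7742637/1181) = (-28426 - 119*(-22))/(18368092/1181) = (-28426 + 2618)*(1181/18368092) = -25808*1181/18368092 = -7619812/4592023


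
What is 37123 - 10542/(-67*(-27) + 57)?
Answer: 11543496/311 ≈ 37117.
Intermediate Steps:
37123 - 10542/(-67*(-27) + 57) = 37123 - 10542/(1809 + 57) = 37123 - 10542/1866 = 37123 - 10542*1/1866 = 37123 - 1757/311 = 11543496/311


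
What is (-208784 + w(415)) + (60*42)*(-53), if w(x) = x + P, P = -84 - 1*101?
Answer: -342114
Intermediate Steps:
P = -185 (P = -84 - 101 = -185)
w(x) = -185 + x (w(x) = x - 185 = -185 + x)
(-208784 + w(415)) + (60*42)*(-53) = (-208784 + (-185 + 415)) + (60*42)*(-53) = (-208784 + 230) + 2520*(-53) = -208554 - 133560 = -342114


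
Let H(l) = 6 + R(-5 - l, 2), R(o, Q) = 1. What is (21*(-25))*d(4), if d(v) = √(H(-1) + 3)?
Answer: -525*√10 ≈ -1660.2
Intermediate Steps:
H(l) = 7 (H(l) = 6 + 1 = 7)
d(v) = √10 (d(v) = √(7 + 3) = √10)
(21*(-25))*d(4) = (21*(-25))*√10 = -525*√10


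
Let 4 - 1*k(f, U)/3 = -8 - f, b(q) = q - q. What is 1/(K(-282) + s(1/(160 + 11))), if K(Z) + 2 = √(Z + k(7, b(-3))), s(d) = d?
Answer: -58311/6695506 - 438615*I/6695506 ≈ -0.008709 - 0.065509*I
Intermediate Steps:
b(q) = 0
k(f, U) = 36 + 3*f (k(f, U) = 12 - 3*(-8 - f) = 12 + (24 + 3*f) = 36 + 3*f)
K(Z) = -2 + √(57 + Z) (K(Z) = -2 + √(Z + (36 + 3*7)) = -2 + √(Z + (36 + 21)) = -2 + √(Z + 57) = -2 + √(57 + Z))
1/(K(-282) + s(1/(160 + 11))) = 1/((-2 + √(57 - 282)) + 1/(160 + 11)) = 1/((-2 + √(-225)) + 1/171) = 1/((-2 + 15*I) + 1/171) = 1/(-341/171 + 15*I) = 29241*(-341/171 - 15*I)/6695506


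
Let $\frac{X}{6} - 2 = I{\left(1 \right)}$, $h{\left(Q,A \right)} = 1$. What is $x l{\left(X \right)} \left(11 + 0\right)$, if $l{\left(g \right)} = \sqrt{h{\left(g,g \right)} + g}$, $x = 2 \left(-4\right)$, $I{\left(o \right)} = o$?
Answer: $- 88 \sqrt{19} \approx -383.58$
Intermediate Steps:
$x = -8$
$X = 18$ ($X = 12 + 6 \cdot 1 = 12 + 6 = 18$)
$l{\left(g \right)} = \sqrt{1 + g}$
$x l{\left(X \right)} \left(11 + 0\right) = - 8 \sqrt{1 + 18} \left(11 + 0\right) = - 8 \sqrt{19} \cdot 11 = - 88 \sqrt{19}$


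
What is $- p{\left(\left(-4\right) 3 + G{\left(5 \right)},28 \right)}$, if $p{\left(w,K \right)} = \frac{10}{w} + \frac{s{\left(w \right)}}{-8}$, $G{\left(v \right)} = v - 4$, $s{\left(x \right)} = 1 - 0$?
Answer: $\frac{91}{88} \approx 1.0341$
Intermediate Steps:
$s{\left(x \right)} = 1$ ($s{\left(x \right)} = 1 + 0 = 1$)
$G{\left(v \right)} = -4 + v$ ($G{\left(v \right)} = v - 4 = -4 + v$)
$p{\left(w,K \right)} = - \frac{1}{8} + \frac{10}{w}$ ($p{\left(w,K \right)} = \frac{10}{w} + 1 \frac{1}{-8} = \frac{10}{w} + 1 \left(- \frac{1}{8}\right) = \frac{10}{w} - \frac{1}{8} = - \frac{1}{8} + \frac{10}{w}$)
$- p{\left(\left(-4\right) 3 + G{\left(5 \right)},28 \right)} = - \frac{80 - \left(\left(-4\right) 3 + \left(-4 + 5\right)\right)}{8 \left(\left(-4\right) 3 + \left(-4 + 5\right)\right)} = - \frac{80 - \left(-12 + 1\right)}{8 \left(-12 + 1\right)} = - \frac{80 - -11}{8 \left(-11\right)} = - \frac{\left(-1\right) \left(80 + 11\right)}{8 \cdot 11} = - \frac{\left(-1\right) 91}{8 \cdot 11} = \left(-1\right) \left(- \frac{91}{88}\right) = \frac{91}{88}$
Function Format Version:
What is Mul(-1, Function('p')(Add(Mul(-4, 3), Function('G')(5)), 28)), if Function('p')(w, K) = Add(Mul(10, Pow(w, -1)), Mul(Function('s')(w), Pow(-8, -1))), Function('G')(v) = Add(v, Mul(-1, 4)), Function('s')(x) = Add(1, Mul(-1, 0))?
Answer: Rational(91, 88) ≈ 1.0341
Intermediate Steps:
Function('s')(x) = 1 (Function('s')(x) = Add(1, 0) = 1)
Function('G')(v) = Add(-4, v) (Function('G')(v) = Add(v, -4) = Add(-4, v))
Function('p')(w, K) = Add(Rational(-1, 8), Mul(10, Pow(w, -1))) (Function('p')(w, K) = Add(Mul(10, Pow(w, -1)), Mul(1, Pow(-8, -1))) = Add(Mul(10, Pow(w, -1)), Mul(1, Rational(-1, 8))) = Add(Mul(10, Pow(w, -1)), Rational(-1, 8)) = Add(Rational(-1, 8), Mul(10, Pow(w, -1))))
Mul(-1, Function('p')(Add(Mul(-4, 3), Function('G')(5)), 28)) = Mul(-1, Mul(Rational(1, 8), Pow(Add(Mul(-4, 3), Add(-4, 5)), -1), Add(80, Mul(-1, Add(Mul(-4, 3), Add(-4, 5)))))) = Mul(-1, Mul(Rational(1, 8), Pow(Add(-12, 1), -1), Add(80, Mul(-1, Add(-12, 1))))) = Mul(-1, Mul(Rational(1, 8), Pow(-11, -1), Add(80, Mul(-1, -11)))) = Mul(-1, Mul(Rational(1, 8), Rational(-1, 11), Add(80, 11))) = Mul(-1, Mul(Rational(1, 8), Rational(-1, 11), 91)) = Mul(-1, Rational(-91, 88)) = Rational(91, 88)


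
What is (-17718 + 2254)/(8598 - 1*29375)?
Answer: 15464/20777 ≈ 0.74428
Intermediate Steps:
(-17718 + 2254)/(8598 - 1*29375) = -15464/(8598 - 29375) = -15464/(-20777) = -15464*(-1/20777) = 15464/20777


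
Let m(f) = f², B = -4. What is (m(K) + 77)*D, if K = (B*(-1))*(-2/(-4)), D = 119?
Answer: 9639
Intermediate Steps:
K = 2 (K = (-4*(-1))*(-2/(-4)) = 4*(-2*(-¼)) = 4*(½) = 2)
(m(K) + 77)*D = (2² + 77)*119 = (4 + 77)*119 = 81*119 = 9639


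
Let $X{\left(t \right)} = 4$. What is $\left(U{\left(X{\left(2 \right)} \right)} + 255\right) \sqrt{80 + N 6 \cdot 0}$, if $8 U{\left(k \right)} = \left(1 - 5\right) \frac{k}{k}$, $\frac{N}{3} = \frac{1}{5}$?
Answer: $1018 \sqrt{5} \approx 2276.3$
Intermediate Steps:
$N = \frac{3}{5} \approx 0.6$
$U{\left(k \right)} = - \frac{1}{2}$ ($U{\left(k \right)} = \frac{\left(1 - 5\right) \frac{k}{k}}{8} = \frac{\left(-4\right) 1}{8} = \frac{1}{8} \left(-4\right) = - \frac{1}{2}$)
$\left(U{\left(X{\left(2 \right)} \right)} + 255\right) \sqrt{80 + N 6 \cdot 0} = \left(- \frac{1}{2} + 255\right) \sqrt{80 + \frac{3}{5} \cdot 6 \cdot 0} = \frac{509 \sqrt{80 + \frac{18}{5} \cdot 0}}{2} = \frac{509 \sqrt{80 + 0}}{2} = \frac{509 \sqrt{80}}{2} = \frac{509 \cdot 4 \sqrt{5}}{2} = 1018 \sqrt{5}$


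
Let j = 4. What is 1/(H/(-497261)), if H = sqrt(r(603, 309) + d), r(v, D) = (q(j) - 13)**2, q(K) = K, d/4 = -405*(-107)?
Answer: -497261*sqrt(2141)/19269 ≈ -1194.1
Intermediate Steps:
d = 173340 (d = 4*(-405*(-107)) = 4*43335 = 173340)
r(v, D) = 81 (r(v, D) = (4 - 13)**2 = (-9)**2 = 81)
H = 9*sqrt(2141) (H = sqrt(81 + 173340) = sqrt(173421) = 9*sqrt(2141) ≈ 416.44)
1/(H/(-497261)) = 1/((9*sqrt(2141))/(-497261)) = 1/((9*sqrt(2141))*(-1/497261)) = 1/(-9*sqrt(2141)/497261) = -497261*sqrt(2141)/19269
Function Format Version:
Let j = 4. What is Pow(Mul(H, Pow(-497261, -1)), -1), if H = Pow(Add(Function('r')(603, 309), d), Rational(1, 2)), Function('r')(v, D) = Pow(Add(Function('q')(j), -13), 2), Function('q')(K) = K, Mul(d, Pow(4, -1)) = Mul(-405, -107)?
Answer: Mul(Rational(-497261, 19269), Pow(2141, Rational(1, 2))) ≈ -1194.1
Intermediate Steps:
d = 173340 (d = Mul(4, Mul(-405, -107)) = Mul(4, 43335) = 173340)
Function('r')(v, D) = 81 (Function('r')(v, D) = Pow(Add(4, -13), 2) = Pow(-9, 2) = 81)
H = Mul(9, Pow(2141, Rational(1, 2))) (H = Pow(Add(81, 173340), Rational(1, 2)) = Pow(173421, Rational(1, 2)) = Mul(9, Pow(2141, Rational(1, 2))) ≈ 416.44)
Pow(Mul(H, Pow(-497261, -1)), -1) = Pow(Mul(Mul(9, Pow(2141, Rational(1, 2))), Pow(-497261, -1)), -1) = Pow(Mul(Mul(9, Pow(2141, Rational(1, 2))), Rational(-1, 497261)), -1) = Pow(Mul(Rational(-9, 497261), Pow(2141, Rational(1, 2))), -1) = Mul(Rational(-497261, 19269), Pow(2141, Rational(1, 2)))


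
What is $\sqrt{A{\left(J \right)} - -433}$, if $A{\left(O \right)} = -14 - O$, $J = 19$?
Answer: $20$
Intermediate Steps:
$\sqrt{A{\left(J \right)} - -433} = \sqrt{\left(-14 - 19\right) - -433} = \sqrt{\left(-14 - 19\right) + 433} = \sqrt{-33 + 433} = \sqrt{400} = 20$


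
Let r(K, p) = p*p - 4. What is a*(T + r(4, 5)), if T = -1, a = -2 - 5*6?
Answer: -640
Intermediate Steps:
r(K, p) = -4 + p² (r(K, p) = p² - 4 = -4 + p²)
a = -32 (a = -2 - 30 = -32)
a*(T + r(4, 5)) = -32*(-1 + (-4 + 5²)) = -32*(-1 + (-4 + 25)) = -32*(-1 + 21) = -32*20 = -640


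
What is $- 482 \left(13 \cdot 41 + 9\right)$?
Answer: $-261244$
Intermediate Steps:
$- 482 \left(13 \cdot 41 + 9\right) = - 482 \left(533 + 9\right) = \left(-482\right) 542 = -261244$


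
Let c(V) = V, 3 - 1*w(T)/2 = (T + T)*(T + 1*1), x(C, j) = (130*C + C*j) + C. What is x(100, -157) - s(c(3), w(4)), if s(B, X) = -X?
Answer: -2674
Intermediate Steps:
x(C, j) = 131*C + C*j
w(T) = 6 - 4*T*(1 + T) (w(T) = 6 - 2*(T + T)*(T + 1*1) = 6 - 2*2*T*(T + 1) = 6 - 2*2*T*(1 + T) = 6 - 4*T*(1 + T))
x(100, -157) - s(c(3), w(4)) = 100*(131 - 157) - (-1)*(6 - 4*4 - 4*4²) = 100*(-26) - (-1)*(6 - 16 - 4*16) = -2600 - (-1)*(6 - 16 - 64) = -2600 - (-1)*(-74) = -2600 - 1*74 = -2600 - 74 = -2674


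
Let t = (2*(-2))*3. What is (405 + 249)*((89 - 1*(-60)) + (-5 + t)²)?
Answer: 286452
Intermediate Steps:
t = -12 (t = -4*3 = -12)
(405 + 249)*((89 - 1*(-60)) + (-5 + t)²) = (405 + 249)*((89 - 1*(-60)) + (-5 - 12)²) = 654*((89 + 60) + (-17)²) = 654*(149 + 289) = 654*438 = 286452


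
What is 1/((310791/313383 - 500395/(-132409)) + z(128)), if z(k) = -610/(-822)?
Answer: 5684777961639/31340084064593 ≈ 0.18139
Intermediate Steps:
z(k) = 305/411 (z(k) = -610*(-1/822) = 305/411)
1/((310791/313383 - 500395/(-132409)) + z(128)) = 1/((310791/313383 - 500395/(-132409)) + 305/411) = 1/((310791*(1/313383) - 500395*(-1/132409)) + 305/411) = 1/((103597/104461 + 500395/132409) + 305/411) = 1/(65988937268/13831576549 + 305/411) = 1/(31340084064593/5684777961639) = 5684777961639/31340084064593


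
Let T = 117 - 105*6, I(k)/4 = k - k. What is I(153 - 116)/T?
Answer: 0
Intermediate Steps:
I(k) = 0 (I(k) = 4*(k - k) = 4*0 = 0)
T = -513 (T = 117 - 630 = -513)
I(153 - 116)/T = 0/(-513) = 0*(-1/513) = 0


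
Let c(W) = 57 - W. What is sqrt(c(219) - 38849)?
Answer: I*sqrt(39011) ≈ 197.51*I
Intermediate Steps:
sqrt(c(219) - 38849) = sqrt((57 - 1*219) - 38849) = sqrt((57 - 219) - 38849) = sqrt(-162 - 38849) = sqrt(-39011) = I*sqrt(39011)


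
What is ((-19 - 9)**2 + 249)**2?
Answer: 1067089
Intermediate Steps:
((-19 - 9)**2 + 249)**2 = ((-28)**2 + 249)**2 = (784 + 249)**2 = 1033**2 = 1067089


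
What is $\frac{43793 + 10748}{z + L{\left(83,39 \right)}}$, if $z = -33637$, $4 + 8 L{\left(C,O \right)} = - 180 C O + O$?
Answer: $- \frac{436328}{851721} \approx -0.51229$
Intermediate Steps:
$L{\left(C,O \right)} = - \frac{1}{2} + \frac{O}{8} - \frac{45 C O}{2}$ ($L{\left(C,O \right)} = - \frac{1}{2} + \frac{- 180 C O + O}{8} = - \frac{1}{2} + \frac{O - 180 C O}{8} = - \frac{1}{2} - \left(- \frac{O}{8} + \frac{45 C O}{2}\right) = - \frac{1}{2} + \frac{O}{8} - \frac{45 C O}{2}$)
$\frac{43793 + 10748}{z + L{\left(83,39 \right)}} = \frac{43793 + 10748}{-33637 - \left(- \frac{35}{8} + \frac{145665}{2}\right)} = \frac{54541}{-33637 - \frac{582625}{8}} = \frac{54541}{- \frac{851721}{8}} = 54541 \left(- \frac{8}{851721}\right) = - \frac{436328}{851721}$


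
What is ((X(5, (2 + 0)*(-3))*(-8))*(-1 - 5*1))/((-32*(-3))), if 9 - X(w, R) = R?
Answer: 15/2 ≈ 7.5000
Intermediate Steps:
X(w, R) = 9 - R
((X(5, (2 + 0)*(-3))*(-8))*(-1 - 5*1))/((-32*(-3))) = (((9 - (2 + 0)*(-3))*(-8))*(-1 - 5*1))/((-32*(-3))) = (((9 - 2*(-3))*(-8))*(-1 - 5))/96 = (((9 - 1*(-6))*(-8))*(-6))/96 = (((9 + 6)*(-8))*(-6))/96 = ((15*(-8))*(-6))/96 = (-120*(-6))/96 = (1/96)*720 = 15/2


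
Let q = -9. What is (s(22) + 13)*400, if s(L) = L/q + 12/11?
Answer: 461200/99 ≈ 4658.6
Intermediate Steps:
s(L) = 12/11 - L/9 (s(L) = L/(-9) + 12/11 = L*(-1/9) + 12*(1/11) = -L/9 + 12/11 = 12/11 - L/9)
(s(22) + 13)*400 = ((12/11 - 1/9*22) + 13)*400 = ((12/11 - 22/9) + 13)*400 = (-134/99 + 13)*400 = (1153/99)*400 = 461200/99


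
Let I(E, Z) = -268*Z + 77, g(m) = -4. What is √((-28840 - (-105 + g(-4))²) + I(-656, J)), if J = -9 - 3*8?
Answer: 10*I*√318 ≈ 178.33*I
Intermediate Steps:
J = -33 (J = -9 - 24 = -33)
I(E, Z) = 77 - 268*Z
√((-28840 - (-105 + g(-4))²) + I(-656, J)) = √((-28840 - (-105 - 4)²) + (77 - 268*(-33))) = √((-28840 - 1*(-109)²) + (77 + 8844)) = √((-28840 - 1*11881) + 8921) = √((-28840 - 11881) + 8921) = √(-40721 + 8921) = √(-31800) = 10*I*√318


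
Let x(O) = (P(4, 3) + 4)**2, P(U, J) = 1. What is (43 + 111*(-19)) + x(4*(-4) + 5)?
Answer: -2041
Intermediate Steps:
x(O) = 25 (x(O) = (1 + 4)**2 = 5**2 = 25)
(43 + 111*(-19)) + x(4*(-4) + 5) = (43 + 111*(-19)) + 25 = (43 - 2109) + 25 = -2066 + 25 = -2041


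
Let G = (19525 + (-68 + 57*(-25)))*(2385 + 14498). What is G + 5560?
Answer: 304439816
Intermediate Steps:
G = 304434256 (G = (19525 + (-68 - 1425))*16883 = (19525 - 1493)*16883 = 18032*16883 = 304434256)
G + 5560 = 304434256 + 5560 = 304439816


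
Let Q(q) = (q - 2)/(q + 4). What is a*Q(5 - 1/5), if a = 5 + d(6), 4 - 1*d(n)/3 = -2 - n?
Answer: 287/22 ≈ 13.045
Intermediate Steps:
d(n) = 18 + 3*n (d(n) = 12 - 3*(-2 - n) = 12 + (6 + 3*n) = 18 + 3*n)
Q(q) = (-2 + q)/(4 + q)
a = 41 (a = 5 + (18 + 3*6) = 5 + (18 + 18) = 5 + 36 = 41)
a*Q(5 - 1/5) = 41*((-2 + (5 - 1/5))/(4 + (5 - 1/5))) = 41*((-2 + 24/5)/(4 + 24/5)) = 41*((14/5)/(44/5)) = 41*((5/44)*(14/5)) = 41*(7/22) = 287/22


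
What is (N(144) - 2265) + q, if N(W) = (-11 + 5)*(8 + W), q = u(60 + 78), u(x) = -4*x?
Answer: -3729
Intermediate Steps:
q = -552 (q = -4*(60 + 78) = -4*138 = -552)
N(W) = -48 - 6*W (N(W) = -6*(8 + W) = -48 - 6*W)
(N(144) - 2265) + q = ((-48 - 6*144) - 2265) - 552 = ((-48 - 864) - 2265) - 552 = (-912 - 2265) - 552 = -3177 - 552 = -3729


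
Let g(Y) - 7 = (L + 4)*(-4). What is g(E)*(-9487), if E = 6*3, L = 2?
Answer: 161279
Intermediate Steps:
E = 18
g(Y) = -17 (g(Y) = 7 + (2 + 4)*(-4) = 7 + 6*(-4) = 7 - 24 = -17)
g(E)*(-9487) = -17*(-9487) = 161279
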